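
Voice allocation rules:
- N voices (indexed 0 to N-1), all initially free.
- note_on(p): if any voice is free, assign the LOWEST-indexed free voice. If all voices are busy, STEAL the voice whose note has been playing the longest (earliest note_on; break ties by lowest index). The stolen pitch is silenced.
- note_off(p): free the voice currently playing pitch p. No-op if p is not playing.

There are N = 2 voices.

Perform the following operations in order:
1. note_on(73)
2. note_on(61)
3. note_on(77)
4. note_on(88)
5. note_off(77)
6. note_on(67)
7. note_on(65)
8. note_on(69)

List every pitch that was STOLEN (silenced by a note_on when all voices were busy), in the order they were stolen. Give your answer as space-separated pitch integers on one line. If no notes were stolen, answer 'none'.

Answer: 73 61 88 67

Derivation:
Op 1: note_on(73): voice 0 is free -> assigned | voices=[73 -]
Op 2: note_on(61): voice 1 is free -> assigned | voices=[73 61]
Op 3: note_on(77): all voices busy, STEAL voice 0 (pitch 73, oldest) -> assign | voices=[77 61]
Op 4: note_on(88): all voices busy, STEAL voice 1 (pitch 61, oldest) -> assign | voices=[77 88]
Op 5: note_off(77): free voice 0 | voices=[- 88]
Op 6: note_on(67): voice 0 is free -> assigned | voices=[67 88]
Op 7: note_on(65): all voices busy, STEAL voice 1 (pitch 88, oldest) -> assign | voices=[67 65]
Op 8: note_on(69): all voices busy, STEAL voice 0 (pitch 67, oldest) -> assign | voices=[69 65]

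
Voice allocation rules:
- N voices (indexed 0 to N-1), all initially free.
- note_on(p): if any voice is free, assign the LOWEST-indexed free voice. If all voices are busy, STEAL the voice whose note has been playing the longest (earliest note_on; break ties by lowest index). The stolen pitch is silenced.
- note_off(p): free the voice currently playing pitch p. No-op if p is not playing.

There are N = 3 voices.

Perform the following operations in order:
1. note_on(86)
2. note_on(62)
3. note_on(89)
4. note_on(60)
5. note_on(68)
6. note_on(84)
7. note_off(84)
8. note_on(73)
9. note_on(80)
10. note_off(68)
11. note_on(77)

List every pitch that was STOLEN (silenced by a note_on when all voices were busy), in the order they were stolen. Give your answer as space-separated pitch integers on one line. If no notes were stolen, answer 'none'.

Answer: 86 62 89 60

Derivation:
Op 1: note_on(86): voice 0 is free -> assigned | voices=[86 - -]
Op 2: note_on(62): voice 1 is free -> assigned | voices=[86 62 -]
Op 3: note_on(89): voice 2 is free -> assigned | voices=[86 62 89]
Op 4: note_on(60): all voices busy, STEAL voice 0 (pitch 86, oldest) -> assign | voices=[60 62 89]
Op 5: note_on(68): all voices busy, STEAL voice 1 (pitch 62, oldest) -> assign | voices=[60 68 89]
Op 6: note_on(84): all voices busy, STEAL voice 2 (pitch 89, oldest) -> assign | voices=[60 68 84]
Op 7: note_off(84): free voice 2 | voices=[60 68 -]
Op 8: note_on(73): voice 2 is free -> assigned | voices=[60 68 73]
Op 9: note_on(80): all voices busy, STEAL voice 0 (pitch 60, oldest) -> assign | voices=[80 68 73]
Op 10: note_off(68): free voice 1 | voices=[80 - 73]
Op 11: note_on(77): voice 1 is free -> assigned | voices=[80 77 73]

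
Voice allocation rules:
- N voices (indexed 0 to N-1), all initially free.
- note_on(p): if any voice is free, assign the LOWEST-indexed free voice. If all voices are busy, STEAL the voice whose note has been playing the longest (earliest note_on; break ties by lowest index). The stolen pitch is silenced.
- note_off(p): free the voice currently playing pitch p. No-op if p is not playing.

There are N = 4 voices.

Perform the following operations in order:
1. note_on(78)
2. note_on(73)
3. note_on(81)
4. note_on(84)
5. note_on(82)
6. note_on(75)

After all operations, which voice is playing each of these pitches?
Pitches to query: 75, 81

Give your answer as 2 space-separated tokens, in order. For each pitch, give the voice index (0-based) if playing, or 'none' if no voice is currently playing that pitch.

Answer: 1 2

Derivation:
Op 1: note_on(78): voice 0 is free -> assigned | voices=[78 - - -]
Op 2: note_on(73): voice 1 is free -> assigned | voices=[78 73 - -]
Op 3: note_on(81): voice 2 is free -> assigned | voices=[78 73 81 -]
Op 4: note_on(84): voice 3 is free -> assigned | voices=[78 73 81 84]
Op 5: note_on(82): all voices busy, STEAL voice 0 (pitch 78, oldest) -> assign | voices=[82 73 81 84]
Op 6: note_on(75): all voices busy, STEAL voice 1 (pitch 73, oldest) -> assign | voices=[82 75 81 84]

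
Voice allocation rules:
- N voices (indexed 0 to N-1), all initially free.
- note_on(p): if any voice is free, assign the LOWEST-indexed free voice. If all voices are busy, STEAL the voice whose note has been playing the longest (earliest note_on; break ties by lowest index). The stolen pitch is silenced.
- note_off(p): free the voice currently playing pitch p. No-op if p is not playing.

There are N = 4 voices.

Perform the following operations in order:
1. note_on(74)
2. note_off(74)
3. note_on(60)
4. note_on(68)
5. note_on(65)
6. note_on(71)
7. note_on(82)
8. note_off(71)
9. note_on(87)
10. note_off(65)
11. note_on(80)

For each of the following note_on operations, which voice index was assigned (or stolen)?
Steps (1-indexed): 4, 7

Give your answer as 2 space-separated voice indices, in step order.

Op 1: note_on(74): voice 0 is free -> assigned | voices=[74 - - -]
Op 2: note_off(74): free voice 0 | voices=[- - - -]
Op 3: note_on(60): voice 0 is free -> assigned | voices=[60 - - -]
Op 4: note_on(68): voice 1 is free -> assigned | voices=[60 68 - -]
Op 5: note_on(65): voice 2 is free -> assigned | voices=[60 68 65 -]
Op 6: note_on(71): voice 3 is free -> assigned | voices=[60 68 65 71]
Op 7: note_on(82): all voices busy, STEAL voice 0 (pitch 60, oldest) -> assign | voices=[82 68 65 71]
Op 8: note_off(71): free voice 3 | voices=[82 68 65 -]
Op 9: note_on(87): voice 3 is free -> assigned | voices=[82 68 65 87]
Op 10: note_off(65): free voice 2 | voices=[82 68 - 87]
Op 11: note_on(80): voice 2 is free -> assigned | voices=[82 68 80 87]

Answer: 1 0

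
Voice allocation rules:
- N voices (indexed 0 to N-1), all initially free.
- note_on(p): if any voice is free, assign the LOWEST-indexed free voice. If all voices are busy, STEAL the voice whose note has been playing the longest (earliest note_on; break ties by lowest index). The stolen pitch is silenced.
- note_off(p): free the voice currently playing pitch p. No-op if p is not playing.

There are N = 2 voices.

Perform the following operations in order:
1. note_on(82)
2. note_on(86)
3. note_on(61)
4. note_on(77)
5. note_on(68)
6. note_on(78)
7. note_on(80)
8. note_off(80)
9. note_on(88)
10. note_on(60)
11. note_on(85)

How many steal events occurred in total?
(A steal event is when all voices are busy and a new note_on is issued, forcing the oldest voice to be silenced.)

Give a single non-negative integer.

Op 1: note_on(82): voice 0 is free -> assigned | voices=[82 -]
Op 2: note_on(86): voice 1 is free -> assigned | voices=[82 86]
Op 3: note_on(61): all voices busy, STEAL voice 0 (pitch 82, oldest) -> assign | voices=[61 86]
Op 4: note_on(77): all voices busy, STEAL voice 1 (pitch 86, oldest) -> assign | voices=[61 77]
Op 5: note_on(68): all voices busy, STEAL voice 0 (pitch 61, oldest) -> assign | voices=[68 77]
Op 6: note_on(78): all voices busy, STEAL voice 1 (pitch 77, oldest) -> assign | voices=[68 78]
Op 7: note_on(80): all voices busy, STEAL voice 0 (pitch 68, oldest) -> assign | voices=[80 78]
Op 8: note_off(80): free voice 0 | voices=[- 78]
Op 9: note_on(88): voice 0 is free -> assigned | voices=[88 78]
Op 10: note_on(60): all voices busy, STEAL voice 1 (pitch 78, oldest) -> assign | voices=[88 60]
Op 11: note_on(85): all voices busy, STEAL voice 0 (pitch 88, oldest) -> assign | voices=[85 60]

Answer: 7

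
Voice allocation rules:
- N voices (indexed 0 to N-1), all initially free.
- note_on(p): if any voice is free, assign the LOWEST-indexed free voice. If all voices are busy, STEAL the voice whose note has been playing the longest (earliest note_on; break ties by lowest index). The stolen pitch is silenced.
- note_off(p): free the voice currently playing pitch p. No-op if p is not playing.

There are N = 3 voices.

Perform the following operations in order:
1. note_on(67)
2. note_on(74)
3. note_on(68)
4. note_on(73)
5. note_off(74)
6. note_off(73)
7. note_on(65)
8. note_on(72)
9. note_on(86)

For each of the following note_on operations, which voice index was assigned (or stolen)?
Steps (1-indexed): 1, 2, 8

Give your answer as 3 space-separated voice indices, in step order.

Op 1: note_on(67): voice 0 is free -> assigned | voices=[67 - -]
Op 2: note_on(74): voice 1 is free -> assigned | voices=[67 74 -]
Op 3: note_on(68): voice 2 is free -> assigned | voices=[67 74 68]
Op 4: note_on(73): all voices busy, STEAL voice 0 (pitch 67, oldest) -> assign | voices=[73 74 68]
Op 5: note_off(74): free voice 1 | voices=[73 - 68]
Op 6: note_off(73): free voice 0 | voices=[- - 68]
Op 7: note_on(65): voice 0 is free -> assigned | voices=[65 - 68]
Op 8: note_on(72): voice 1 is free -> assigned | voices=[65 72 68]
Op 9: note_on(86): all voices busy, STEAL voice 2 (pitch 68, oldest) -> assign | voices=[65 72 86]

Answer: 0 1 1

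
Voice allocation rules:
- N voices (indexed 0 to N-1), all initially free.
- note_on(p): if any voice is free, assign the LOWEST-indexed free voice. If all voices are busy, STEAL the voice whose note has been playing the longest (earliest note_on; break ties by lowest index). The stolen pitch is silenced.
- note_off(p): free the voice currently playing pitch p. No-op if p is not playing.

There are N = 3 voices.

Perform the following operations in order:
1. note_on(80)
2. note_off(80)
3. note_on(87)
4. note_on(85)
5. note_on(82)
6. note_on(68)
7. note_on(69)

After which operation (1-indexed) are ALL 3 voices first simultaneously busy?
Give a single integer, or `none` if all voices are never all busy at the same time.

Op 1: note_on(80): voice 0 is free -> assigned | voices=[80 - -]
Op 2: note_off(80): free voice 0 | voices=[- - -]
Op 3: note_on(87): voice 0 is free -> assigned | voices=[87 - -]
Op 4: note_on(85): voice 1 is free -> assigned | voices=[87 85 -]
Op 5: note_on(82): voice 2 is free -> assigned | voices=[87 85 82]
Op 6: note_on(68): all voices busy, STEAL voice 0 (pitch 87, oldest) -> assign | voices=[68 85 82]
Op 7: note_on(69): all voices busy, STEAL voice 1 (pitch 85, oldest) -> assign | voices=[68 69 82]

Answer: 5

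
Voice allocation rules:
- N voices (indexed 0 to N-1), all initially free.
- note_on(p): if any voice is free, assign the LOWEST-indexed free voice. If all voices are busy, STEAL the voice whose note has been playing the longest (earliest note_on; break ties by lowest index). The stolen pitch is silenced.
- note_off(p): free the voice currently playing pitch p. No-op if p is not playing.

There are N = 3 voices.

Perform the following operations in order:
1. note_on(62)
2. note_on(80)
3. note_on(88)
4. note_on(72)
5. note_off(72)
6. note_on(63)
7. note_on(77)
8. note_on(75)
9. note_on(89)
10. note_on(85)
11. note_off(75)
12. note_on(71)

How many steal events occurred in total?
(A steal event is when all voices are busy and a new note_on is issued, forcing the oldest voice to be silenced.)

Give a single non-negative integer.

Answer: 5

Derivation:
Op 1: note_on(62): voice 0 is free -> assigned | voices=[62 - -]
Op 2: note_on(80): voice 1 is free -> assigned | voices=[62 80 -]
Op 3: note_on(88): voice 2 is free -> assigned | voices=[62 80 88]
Op 4: note_on(72): all voices busy, STEAL voice 0 (pitch 62, oldest) -> assign | voices=[72 80 88]
Op 5: note_off(72): free voice 0 | voices=[- 80 88]
Op 6: note_on(63): voice 0 is free -> assigned | voices=[63 80 88]
Op 7: note_on(77): all voices busy, STEAL voice 1 (pitch 80, oldest) -> assign | voices=[63 77 88]
Op 8: note_on(75): all voices busy, STEAL voice 2 (pitch 88, oldest) -> assign | voices=[63 77 75]
Op 9: note_on(89): all voices busy, STEAL voice 0 (pitch 63, oldest) -> assign | voices=[89 77 75]
Op 10: note_on(85): all voices busy, STEAL voice 1 (pitch 77, oldest) -> assign | voices=[89 85 75]
Op 11: note_off(75): free voice 2 | voices=[89 85 -]
Op 12: note_on(71): voice 2 is free -> assigned | voices=[89 85 71]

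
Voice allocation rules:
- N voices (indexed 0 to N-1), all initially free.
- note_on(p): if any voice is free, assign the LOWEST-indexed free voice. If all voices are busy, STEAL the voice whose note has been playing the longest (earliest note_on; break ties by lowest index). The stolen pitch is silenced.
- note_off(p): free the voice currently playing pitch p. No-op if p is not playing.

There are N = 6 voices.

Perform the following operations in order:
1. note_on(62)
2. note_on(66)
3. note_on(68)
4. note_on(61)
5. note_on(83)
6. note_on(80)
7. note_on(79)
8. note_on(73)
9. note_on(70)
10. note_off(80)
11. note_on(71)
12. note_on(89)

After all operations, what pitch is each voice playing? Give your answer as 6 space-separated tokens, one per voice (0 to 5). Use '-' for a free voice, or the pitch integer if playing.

Op 1: note_on(62): voice 0 is free -> assigned | voices=[62 - - - - -]
Op 2: note_on(66): voice 1 is free -> assigned | voices=[62 66 - - - -]
Op 3: note_on(68): voice 2 is free -> assigned | voices=[62 66 68 - - -]
Op 4: note_on(61): voice 3 is free -> assigned | voices=[62 66 68 61 - -]
Op 5: note_on(83): voice 4 is free -> assigned | voices=[62 66 68 61 83 -]
Op 6: note_on(80): voice 5 is free -> assigned | voices=[62 66 68 61 83 80]
Op 7: note_on(79): all voices busy, STEAL voice 0 (pitch 62, oldest) -> assign | voices=[79 66 68 61 83 80]
Op 8: note_on(73): all voices busy, STEAL voice 1 (pitch 66, oldest) -> assign | voices=[79 73 68 61 83 80]
Op 9: note_on(70): all voices busy, STEAL voice 2 (pitch 68, oldest) -> assign | voices=[79 73 70 61 83 80]
Op 10: note_off(80): free voice 5 | voices=[79 73 70 61 83 -]
Op 11: note_on(71): voice 5 is free -> assigned | voices=[79 73 70 61 83 71]
Op 12: note_on(89): all voices busy, STEAL voice 3 (pitch 61, oldest) -> assign | voices=[79 73 70 89 83 71]

Answer: 79 73 70 89 83 71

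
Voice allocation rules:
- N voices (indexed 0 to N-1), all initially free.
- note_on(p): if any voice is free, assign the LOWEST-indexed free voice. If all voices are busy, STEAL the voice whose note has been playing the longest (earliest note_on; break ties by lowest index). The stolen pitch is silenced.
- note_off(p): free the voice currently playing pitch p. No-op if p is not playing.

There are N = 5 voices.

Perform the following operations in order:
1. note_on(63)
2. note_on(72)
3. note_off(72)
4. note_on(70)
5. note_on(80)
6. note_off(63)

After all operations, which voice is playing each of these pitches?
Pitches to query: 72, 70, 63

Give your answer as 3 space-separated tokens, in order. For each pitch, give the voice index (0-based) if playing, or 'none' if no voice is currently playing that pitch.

Op 1: note_on(63): voice 0 is free -> assigned | voices=[63 - - - -]
Op 2: note_on(72): voice 1 is free -> assigned | voices=[63 72 - - -]
Op 3: note_off(72): free voice 1 | voices=[63 - - - -]
Op 4: note_on(70): voice 1 is free -> assigned | voices=[63 70 - - -]
Op 5: note_on(80): voice 2 is free -> assigned | voices=[63 70 80 - -]
Op 6: note_off(63): free voice 0 | voices=[- 70 80 - -]

Answer: none 1 none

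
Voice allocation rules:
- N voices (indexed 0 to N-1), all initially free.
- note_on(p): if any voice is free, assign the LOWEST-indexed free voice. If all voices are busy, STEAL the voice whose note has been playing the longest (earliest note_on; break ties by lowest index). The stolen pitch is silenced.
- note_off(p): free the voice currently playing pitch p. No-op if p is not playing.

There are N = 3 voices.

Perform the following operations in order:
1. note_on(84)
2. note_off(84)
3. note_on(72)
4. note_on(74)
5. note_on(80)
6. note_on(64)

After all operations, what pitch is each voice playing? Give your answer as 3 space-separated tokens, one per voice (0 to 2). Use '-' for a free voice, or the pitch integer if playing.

Op 1: note_on(84): voice 0 is free -> assigned | voices=[84 - -]
Op 2: note_off(84): free voice 0 | voices=[- - -]
Op 3: note_on(72): voice 0 is free -> assigned | voices=[72 - -]
Op 4: note_on(74): voice 1 is free -> assigned | voices=[72 74 -]
Op 5: note_on(80): voice 2 is free -> assigned | voices=[72 74 80]
Op 6: note_on(64): all voices busy, STEAL voice 0 (pitch 72, oldest) -> assign | voices=[64 74 80]

Answer: 64 74 80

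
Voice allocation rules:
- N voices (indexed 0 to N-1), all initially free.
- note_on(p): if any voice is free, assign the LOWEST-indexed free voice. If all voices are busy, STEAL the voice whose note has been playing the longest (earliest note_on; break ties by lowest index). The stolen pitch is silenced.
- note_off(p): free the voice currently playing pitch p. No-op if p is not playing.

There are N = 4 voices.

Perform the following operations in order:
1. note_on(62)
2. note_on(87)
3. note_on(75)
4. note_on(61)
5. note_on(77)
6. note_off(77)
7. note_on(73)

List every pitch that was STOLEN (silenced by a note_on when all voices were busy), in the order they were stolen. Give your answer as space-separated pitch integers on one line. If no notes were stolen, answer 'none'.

Answer: 62

Derivation:
Op 1: note_on(62): voice 0 is free -> assigned | voices=[62 - - -]
Op 2: note_on(87): voice 1 is free -> assigned | voices=[62 87 - -]
Op 3: note_on(75): voice 2 is free -> assigned | voices=[62 87 75 -]
Op 4: note_on(61): voice 3 is free -> assigned | voices=[62 87 75 61]
Op 5: note_on(77): all voices busy, STEAL voice 0 (pitch 62, oldest) -> assign | voices=[77 87 75 61]
Op 6: note_off(77): free voice 0 | voices=[- 87 75 61]
Op 7: note_on(73): voice 0 is free -> assigned | voices=[73 87 75 61]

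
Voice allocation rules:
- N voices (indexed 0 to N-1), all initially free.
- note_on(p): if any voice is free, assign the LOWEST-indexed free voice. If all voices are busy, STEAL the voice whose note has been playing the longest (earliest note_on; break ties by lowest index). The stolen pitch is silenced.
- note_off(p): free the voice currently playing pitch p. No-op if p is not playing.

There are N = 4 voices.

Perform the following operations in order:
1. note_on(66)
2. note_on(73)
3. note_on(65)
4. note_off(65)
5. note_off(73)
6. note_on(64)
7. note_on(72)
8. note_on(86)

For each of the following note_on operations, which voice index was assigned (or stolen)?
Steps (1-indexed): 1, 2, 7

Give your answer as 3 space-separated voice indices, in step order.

Op 1: note_on(66): voice 0 is free -> assigned | voices=[66 - - -]
Op 2: note_on(73): voice 1 is free -> assigned | voices=[66 73 - -]
Op 3: note_on(65): voice 2 is free -> assigned | voices=[66 73 65 -]
Op 4: note_off(65): free voice 2 | voices=[66 73 - -]
Op 5: note_off(73): free voice 1 | voices=[66 - - -]
Op 6: note_on(64): voice 1 is free -> assigned | voices=[66 64 - -]
Op 7: note_on(72): voice 2 is free -> assigned | voices=[66 64 72 -]
Op 8: note_on(86): voice 3 is free -> assigned | voices=[66 64 72 86]

Answer: 0 1 2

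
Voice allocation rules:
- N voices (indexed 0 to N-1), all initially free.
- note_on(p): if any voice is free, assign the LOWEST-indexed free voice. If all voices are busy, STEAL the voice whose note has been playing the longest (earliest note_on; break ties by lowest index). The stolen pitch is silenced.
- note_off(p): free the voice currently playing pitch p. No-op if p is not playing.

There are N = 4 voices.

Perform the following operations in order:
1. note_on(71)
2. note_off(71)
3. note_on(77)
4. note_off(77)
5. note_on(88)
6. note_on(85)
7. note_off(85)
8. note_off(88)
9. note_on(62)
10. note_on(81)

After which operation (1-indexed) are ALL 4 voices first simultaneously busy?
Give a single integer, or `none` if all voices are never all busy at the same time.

Op 1: note_on(71): voice 0 is free -> assigned | voices=[71 - - -]
Op 2: note_off(71): free voice 0 | voices=[- - - -]
Op 3: note_on(77): voice 0 is free -> assigned | voices=[77 - - -]
Op 4: note_off(77): free voice 0 | voices=[- - - -]
Op 5: note_on(88): voice 0 is free -> assigned | voices=[88 - - -]
Op 6: note_on(85): voice 1 is free -> assigned | voices=[88 85 - -]
Op 7: note_off(85): free voice 1 | voices=[88 - - -]
Op 8: note_off(88): free voice 0 | voices=[- - - -]
Op 9: note_on(62): voice 0 is free -> assigned | voices=[62 - - -]
Op 10: note_on(81): voice 1 is free -> assigned | voices=[62 81 - -]

Answer: none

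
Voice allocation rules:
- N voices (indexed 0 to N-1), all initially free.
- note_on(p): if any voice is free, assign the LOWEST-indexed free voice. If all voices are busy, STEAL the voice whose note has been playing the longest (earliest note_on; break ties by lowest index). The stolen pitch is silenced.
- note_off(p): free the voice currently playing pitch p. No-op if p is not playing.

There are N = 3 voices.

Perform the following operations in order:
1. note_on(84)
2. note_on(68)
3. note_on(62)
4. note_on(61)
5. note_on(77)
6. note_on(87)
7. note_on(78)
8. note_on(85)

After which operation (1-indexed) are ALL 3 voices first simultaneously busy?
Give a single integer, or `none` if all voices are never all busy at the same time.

Op 1: note_on(84): voice 0 is free -> assigned | voices=[84 - -]
Op 2: note_on(68): voice 1 is free -> assigned | voices=[84 68 -]
Op 3: note_on(62): voice 2 is free -> assigned | voices=[84 68 62]
Op 4: note_on(61): all voices busy, STEAL voice 0 (pitch 84, oldest) -> assign | voices=[61 68 62]
Op 5: note_on(77): all voices busy, STEAL voice 1 (pitch 68, oldest) -> assign | voices=[61 77 62]
Op 6: note_on(87): all voices busy, STEAL voice 2 (pitch 62, oldest) -> assign | voices=[61 77 87]
Op 7: note_on(78): all voices busy, STEAL voice 0 (pitch 61, oldest) -> assign | voices=[78 77 87]
Op 8: note_on(85): all voices busy, STEAL voice 1 (pitch 77, oldest) -> assign | voices=[78 85 87]

Answer: 3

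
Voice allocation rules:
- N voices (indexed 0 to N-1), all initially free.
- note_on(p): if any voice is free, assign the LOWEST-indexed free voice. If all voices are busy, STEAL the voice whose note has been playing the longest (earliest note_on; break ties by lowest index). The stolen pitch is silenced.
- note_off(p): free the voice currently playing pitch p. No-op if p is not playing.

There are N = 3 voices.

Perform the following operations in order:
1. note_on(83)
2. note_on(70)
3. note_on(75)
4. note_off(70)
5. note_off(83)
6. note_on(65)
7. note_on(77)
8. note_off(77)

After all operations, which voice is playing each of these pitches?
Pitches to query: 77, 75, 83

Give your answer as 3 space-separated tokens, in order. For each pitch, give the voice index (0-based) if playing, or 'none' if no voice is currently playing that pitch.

Op 1: note_on(83): voice 0 is free -> assigned | voices=[83 - -]
Op 2: note_on(70): voice 1 is free -> assigned | voices=[83 70 -]
Op 3: note_on(75): voice 2 is free -> assigned | voices=[83 70 75]
Op 4: note_off(70): free voice 1 | voices=[83 - 75]
Op 5: note_off(83): free voice 0 | voices=[- - 75]
Op 6: note_on(65): voice 0 is free -> assigned | voices=[65 - 75]
Op 7: note_on(77): voice 1 is free -> assigned | voices=[65 77 75]
Op 8: note_off(77): free voice 1 | voices=[65 - 75]

Answer: none 2 none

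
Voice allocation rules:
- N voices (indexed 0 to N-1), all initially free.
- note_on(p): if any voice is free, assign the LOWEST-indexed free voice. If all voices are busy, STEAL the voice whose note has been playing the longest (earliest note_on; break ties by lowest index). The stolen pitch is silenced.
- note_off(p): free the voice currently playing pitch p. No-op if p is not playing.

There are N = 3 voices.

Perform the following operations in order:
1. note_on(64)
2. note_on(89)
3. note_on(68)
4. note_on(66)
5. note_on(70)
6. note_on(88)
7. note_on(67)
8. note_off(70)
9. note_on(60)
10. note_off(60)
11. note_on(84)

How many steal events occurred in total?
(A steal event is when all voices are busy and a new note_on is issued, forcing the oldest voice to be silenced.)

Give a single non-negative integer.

Op 1: note_on(64): voice 0 is free -> assigned | voices=[64 - -]
Op 2: note_on(89): voice 1 is free -> assigned | voices=[64 89 -]
Op 3: note_on(68): voice 2 is free -> assigned | voices=[64 89 68]
Op 4: note_on(66): all voices busy, STEAL voice 0 (pitch 64, oldest) -> assign | voices=[66 89 68]
Op 5: note_on(70): all voices busy, STEAL voice 1 (pitch 89, oldest) -> assign | voices=[66 70 68]
Op 6: note_on(88): all voices busy, STEAL voice 2 (pitch 68, oldest) -> assign | voices=[66 70 88]
Op 7: note_on(67): all voices busy, STEAL voice 0 (pitch 66, oldest) -> assign | voices=[67 70 88]
Op 8: note_off(70): free voice 1 | voices=[67 - 88]
Op 9: note_on(60): voice 1 is free -> assigned | voices=[67 60 88]
Op 10: note_off(60): free voice 1 | voices=[67 - 88]
Op 11: note_on(84): voice 1 is free -> assigned | voices=[67 84 88]

Answer: 4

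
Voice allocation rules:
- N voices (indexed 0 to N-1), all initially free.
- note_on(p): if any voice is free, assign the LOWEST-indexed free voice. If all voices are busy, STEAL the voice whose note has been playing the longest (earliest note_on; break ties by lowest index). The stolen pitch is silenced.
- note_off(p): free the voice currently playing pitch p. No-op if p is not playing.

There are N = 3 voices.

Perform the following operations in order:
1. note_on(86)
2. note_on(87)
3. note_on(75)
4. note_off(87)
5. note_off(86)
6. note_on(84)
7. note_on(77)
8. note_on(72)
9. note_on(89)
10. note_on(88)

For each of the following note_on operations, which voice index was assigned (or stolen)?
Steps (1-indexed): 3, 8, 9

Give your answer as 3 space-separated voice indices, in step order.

Answer: 2 2 0

Derivation:
Op 1: note_on(86): voice 0 is free -> assigned | voices=[86 - -]
Op 2: note_on(87): voice 1 is free -> assigned | voices=[86 87 -]
Op 3: note_on(75): voice 2 is free -> assigned | voices=[86 87 75]
Op 4: note_off(87): free voice 1 | voices=[86 - 75]
Op 5: note_off(86): free voice 0 | voices=[- - 75]
Op 6: note_on(84): voice 0 is free -> assigned | voices=[84 - 75]
Op 7: note_on(77): voice 1 is free -> assigned | voices=[84 77 75]
Op 8: note_on(72): all voices busy, STEAL voice 2 (pitch 75, oldest) -> assign | voices=[84 77 72]
Op 9: note_on(89): all voices busy, STEAL voice 0 (pitch 84, oldest) -> assign | voices=[89 77 72]
Op 10: note_on(88): all voices busy, STEAL voice 1 (pitch 77, oldest) -> assign | voices=[89 88 72]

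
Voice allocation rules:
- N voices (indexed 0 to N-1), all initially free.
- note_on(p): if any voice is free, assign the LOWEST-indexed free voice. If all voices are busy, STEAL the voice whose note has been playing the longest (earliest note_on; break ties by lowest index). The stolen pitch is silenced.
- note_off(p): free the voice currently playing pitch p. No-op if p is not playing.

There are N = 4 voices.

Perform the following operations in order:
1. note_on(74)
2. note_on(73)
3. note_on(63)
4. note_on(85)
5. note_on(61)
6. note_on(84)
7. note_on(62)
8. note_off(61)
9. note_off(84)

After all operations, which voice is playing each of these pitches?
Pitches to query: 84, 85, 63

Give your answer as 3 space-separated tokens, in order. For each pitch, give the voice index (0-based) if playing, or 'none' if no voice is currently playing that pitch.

Op 1: note_on(74): voice 0 is free -> assigned | voices=[74 - - -]
Op 2: note_on(73): voice 1 is free -> assigned | voices=[74 73 - -]
Op 3: note_on(63): voice 2 is free -> assigned | voices=[74 73 63 -]
Op 4: note_on(85): voice 3 is free -> assigned | voices=[74 73 63 85]
Op 5: note_on(61): all voices busy, STEAL voice 0 (pitch 74, oldest) -> assign | voices=[61 73 63 85]
Op 6: note_on(84): all voices busy, STEAL voice 1 (pitch 73, oldest) -> assign | voices=[61 84 63 85]
Op 7: note_on(62): all voices busy, STEAL voice 2 (pitch 63, oldest) -> assign | voices=[61 84 62 85]
Op 8: note_off(61): free voice 0 | voices=[- 84 62 85]
Op 9: note_off(84): free voice 1 | voices=[- - 62 85]

Answer: none 3 none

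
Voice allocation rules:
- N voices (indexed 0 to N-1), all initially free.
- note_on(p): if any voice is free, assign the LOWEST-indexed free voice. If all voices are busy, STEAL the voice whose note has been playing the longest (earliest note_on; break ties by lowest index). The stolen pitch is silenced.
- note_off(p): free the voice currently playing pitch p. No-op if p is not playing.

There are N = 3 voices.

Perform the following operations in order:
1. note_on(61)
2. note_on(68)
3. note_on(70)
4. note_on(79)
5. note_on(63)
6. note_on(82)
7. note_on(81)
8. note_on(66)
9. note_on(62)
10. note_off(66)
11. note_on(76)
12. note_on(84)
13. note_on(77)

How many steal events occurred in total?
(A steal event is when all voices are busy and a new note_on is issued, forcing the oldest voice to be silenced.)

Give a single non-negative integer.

Op 1: note_on(61): voice 0 is free -> assigned | voices=[61 - -]
Op 2: note_on(68): voice 1 is free -> assigned | voices=[61 68 -]
Op 3: note_on(70): voice 2 is free -> assigned | voices=[61 68 70]
Op 4: note_on(79): all voices busy, STEAL voice 0 (pitch 61, oldest) -> assign | voices=[79 68 70]
Op 5: note_on(63): all voices busy, STEAL voice 1 (pitch 68, oldest) -> assign | voices=[79 63 70]
Op 6: note_on(82): all voices busy, STEAL voice 2 (pitch 70, oldest) -> assign | voices=[79 63 82]
Op 7: note_on(81): all voices busy, STEAL voice 0 (pitch 79, oldest) -> assign | voices=[81 63 82]
Op 8: note_on(66): all voices busy, STEAL voice 1 (pitch 63, oldest) -> assign | voices=[81 66 82]
Op 9: note_on(62): all voices busy, STEAL voice 2 (pitch 82, oldest) -> assign | voices=[81 66 62]
Op 10: note_off(66): free voice 1 | voices=[81 - 62]
Op 11: note_on(76): voice 1 is free -> assigned | voices=[81 76 62]
Op 12: note_on(84): all voices busy, STEAL voice 0 (pitch 81, oldest) -> assign | voices=[84 76 62]
Op 13: note_on(77): all voices busy, STEAL voice 2 (pitch 62, oldest) -> assign | voices=[84 76 77]

Answer: 8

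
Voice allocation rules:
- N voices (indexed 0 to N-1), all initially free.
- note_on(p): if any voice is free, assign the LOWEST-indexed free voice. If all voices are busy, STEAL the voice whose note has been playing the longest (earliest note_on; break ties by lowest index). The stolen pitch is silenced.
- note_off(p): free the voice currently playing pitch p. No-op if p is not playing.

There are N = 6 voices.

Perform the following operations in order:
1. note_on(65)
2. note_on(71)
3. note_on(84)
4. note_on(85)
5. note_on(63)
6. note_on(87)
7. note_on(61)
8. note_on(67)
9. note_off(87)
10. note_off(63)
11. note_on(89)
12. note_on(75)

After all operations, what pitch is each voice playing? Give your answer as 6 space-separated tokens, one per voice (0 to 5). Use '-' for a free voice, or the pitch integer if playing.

Op 1: note_on(65): voice 0 is free -> assigned | voices=[65 - - - - -]
Op 2: note_on(71): voice 1 is free -> assigned | voices=[65 71 - - - -]
Op 3: note_on(84): voice 2 is free -> assigned | voices=[65 71 84 - - -]
Op 4: note_on(85): voice 3 is free -> assigned | voices=[65 71 84 85 - -]
Op 5: note_on(63): voice 4 is free -> assigned | voices=[65 71 84 85 63 -]
Op 6: note_on(87): voice 5 is free -> assigned | voices=[65 71 84 85 63 87]
Op 7: note_on(61): all voices busy, STEAL voice 0 (pitch 65, oldest) -> assign | voices=[61 71 84 85 63 87]
Op 8: note_on(67): all voices busy, STEAL voice 1 (pitch 71, oldest) -> assign | voices=[61 67 84 85 63 87]
Op 9: note_off(87): free voice 5 | voices=[61 67 84 85 63 -]
Op 10: note_off(63): free voice 4 | voices=[61 67 84 85 - -]
Op 11: note_on(89): voice 4 is free -> assigned | voices=[61 67 84 85 89 -]
Op 12: note_on(75): voice 5 is free -> assigned | voices=[61 67 84 85 89 75]

Answer: 61 67 84 85 89 75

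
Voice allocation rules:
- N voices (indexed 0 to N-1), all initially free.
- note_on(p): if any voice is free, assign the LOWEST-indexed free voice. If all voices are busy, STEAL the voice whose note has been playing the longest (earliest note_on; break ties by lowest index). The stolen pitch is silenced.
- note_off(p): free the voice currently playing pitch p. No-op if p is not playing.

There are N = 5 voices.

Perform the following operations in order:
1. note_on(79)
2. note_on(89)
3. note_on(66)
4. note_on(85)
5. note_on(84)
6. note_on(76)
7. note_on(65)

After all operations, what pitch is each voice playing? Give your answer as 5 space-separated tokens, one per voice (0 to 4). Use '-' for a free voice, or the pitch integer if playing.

Op 1: note_on(79): voice 0 is free -> assigned | voices=[79 - - - -]
Op 2: note_on(89): voice 1 is free -> assigned | voices=[79 89 - - -]
Op 3: note_on(66): voice 2 is free -> assigned | voices=[79 89 66 - -]
Op 4: note_on(85): voice 3 is free -> assigned | voices=[79 89 66 85 -]
Op 5: note_on(84): voice 4 is free -> assigned | voices=[79 89 66 85 84]
Op 6: note_on(76): all voices busy, STEAL voice 0 (pitch 79, oldest) -> assign | voices=[76 89 66 85 84]
Op 7: note_on(65): all voices busy, STEAL voice 1 (pitch 89, oldest) -> assign | voices=[76 65 66 85 84]

Answer: 76 65 66 85 84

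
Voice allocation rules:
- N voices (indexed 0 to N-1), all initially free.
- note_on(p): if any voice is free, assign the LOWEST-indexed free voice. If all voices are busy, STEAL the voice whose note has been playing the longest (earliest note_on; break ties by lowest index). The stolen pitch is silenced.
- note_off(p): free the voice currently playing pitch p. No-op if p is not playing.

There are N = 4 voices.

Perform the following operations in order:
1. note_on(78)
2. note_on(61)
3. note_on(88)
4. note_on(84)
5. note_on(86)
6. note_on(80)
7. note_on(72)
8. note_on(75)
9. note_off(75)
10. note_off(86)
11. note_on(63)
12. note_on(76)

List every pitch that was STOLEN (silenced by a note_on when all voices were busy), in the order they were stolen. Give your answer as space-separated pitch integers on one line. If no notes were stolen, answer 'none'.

Op 1: note_on(78): voice 0 is free -> assigned | voices=[78 - - -]
Op 2: note_on(61): voice 1 is free -> assigned | voices=[78 61 - -]
Op 3: note_on(88): voice 2 is free -> assigned | voices=[78 61 88 -]
Op 4: note_on(84): voice 3 is free -> assigned | voices=[78 61 88 84]
Op 5: note_on(86): all voices busy, STEAL voice 0 (pitch 78, oldest) -> assign | voices=[86 61 88 84]
Op 6: note_on(80): all voices busy, STEAL voice 1 (pitch 61, oldest) -> assign | voices=[86 80 88 84]
Op 7: note_on(72): all voices busy, STEAL voice 2 (pitch 88, oldest) -> assign | voices=[86 80 72 84]
Op 8: note_on(75): all voices busy, STEAL voice 3 (pitch 84, oldest) -> assign | voices=[86 80 72 75]
Op 9: note_off(75): free voice 3 | voices=[86 80 72 -]
Op 10: note_off(86): free voice 0 | voices=[- 80 72 -]
Op 11: note_on(63): voice 0 is free -> assigned | voices=[63 80 72 -]
Op 12: note_on(76): voice 3 is free -> assigned | voices=[63 80 72 76]

Answer: 78 61 88 84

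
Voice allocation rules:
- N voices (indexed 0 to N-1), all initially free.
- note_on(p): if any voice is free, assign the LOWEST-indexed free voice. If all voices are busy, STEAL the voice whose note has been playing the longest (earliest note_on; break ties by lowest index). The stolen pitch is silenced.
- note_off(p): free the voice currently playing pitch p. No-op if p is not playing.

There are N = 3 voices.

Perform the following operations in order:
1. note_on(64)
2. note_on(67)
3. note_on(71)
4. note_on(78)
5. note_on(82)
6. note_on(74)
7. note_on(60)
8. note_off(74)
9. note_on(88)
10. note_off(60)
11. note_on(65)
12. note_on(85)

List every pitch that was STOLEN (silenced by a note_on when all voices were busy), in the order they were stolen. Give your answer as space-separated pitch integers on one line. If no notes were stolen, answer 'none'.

Op 1: note_on(64): voice 0 is free -> assigned | voices=[64 - -]
Op 2: note_on(67): voice 1 is free -> assigned | voices=[64 67 -]
Op 3: note_on(71): voice 2 is free -> assigned | voices=[64 67 71]
Op 4: note_on(78): all voices busy, STEAL voice 0 (pitch 64, oldest) -> assign | voices=[78 67 71]
Op 5: note_on(82): all voices busy, STEAL voice 1 (pitch 67, oldest) -> assign | voices=[78 82 71]
Op 6: note_on(74): all voices busy, STEAL voice 2 (pitch 71, oldest) -> assign | voices=[78 82 74]
Op 7: note_on(60): all voices busy, STEAL voice 0 (pitch 78, oldest) -> assign | voices=[60 82 74]
Op 8: note_off(74): free voice 2 | voices=[60 82 -]
Op 9: note_on(88): voice 2 is free -> assigned | voices=[60 82 88]
Op 10: note_off(60): free voice 0 | voices=[- 82 88]
Op 11: note_on(65): voice 0 is free -> assigned | voices=[65 82 88]
Op 12: note_on(85): all voices busy, STEAL voice 1 (pitch 82, oldest) -> assign | voices=[65 85 88]

Answer: 64 67 71 78 82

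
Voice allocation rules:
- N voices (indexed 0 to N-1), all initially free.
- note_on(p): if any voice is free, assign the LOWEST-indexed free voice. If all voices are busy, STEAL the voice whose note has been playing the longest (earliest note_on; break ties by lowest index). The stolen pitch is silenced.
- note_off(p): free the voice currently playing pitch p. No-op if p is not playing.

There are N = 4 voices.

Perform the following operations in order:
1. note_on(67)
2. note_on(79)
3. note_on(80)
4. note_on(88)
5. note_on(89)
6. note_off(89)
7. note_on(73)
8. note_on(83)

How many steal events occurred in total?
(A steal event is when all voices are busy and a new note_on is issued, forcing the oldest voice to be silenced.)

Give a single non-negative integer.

Answer: 2

Derivation:
Op 1: note_on(67): voice 0 is free -> assigned | voices=[67 - - -]
Op 2: note_on(79): voice 1 is free -> assigned | voices=[67 79 - -]
Op 3: note_on(80): voice 2 is free -> assigned | voices=[67 79 80 -]
Op 4: note_on(88): voice 3 is free -> assigned | voices=[67 79 80 88]
Op 5: note_on(89): all voices busy, STEAL voice 0 (pitch 67, oldest) -> assign | voices=[89 79 80 88]
Op 6: note_off(89): free voice 0 | voices=[- 79 80 88]
Op 7: note_on(73): voice 0 is free -> assigned | voices=[73 79 80 88]
Op 8: note_on(83): all voices busy, STEAL voice 1 (pitch 79, oldest) -> assign | voices=[73 83 80 88]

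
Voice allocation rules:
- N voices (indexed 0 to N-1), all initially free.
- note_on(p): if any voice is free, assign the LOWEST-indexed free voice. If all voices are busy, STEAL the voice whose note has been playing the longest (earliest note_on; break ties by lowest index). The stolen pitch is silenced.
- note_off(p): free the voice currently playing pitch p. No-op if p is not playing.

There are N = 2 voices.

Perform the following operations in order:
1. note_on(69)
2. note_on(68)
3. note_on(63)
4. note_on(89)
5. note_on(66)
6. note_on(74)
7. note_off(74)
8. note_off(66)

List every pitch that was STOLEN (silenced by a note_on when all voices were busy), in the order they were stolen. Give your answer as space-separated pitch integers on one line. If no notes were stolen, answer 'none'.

Answer: 69 68 63 89

Derivation:
Op 1: note_on(69): voice 0 is free -> assigned | voices=[69 -]
Op 2: note_on(68): voice 1 is free -> assigned | voices=[69 68]
Op 3: note_on(63): all voices busy, STEAL voice 0 (pitch 69, oldest) -> assign | voices=[63 68]
Op 4: note_on(89): all voices busy, STEAL voice 1 (pitch 68, oldest) -> assign | voices=[63 89]
Op 5: note_on(66): all voices busy, STEAL voice 0 (pitch 63, oldest) -> assign | voices=[66 89]
Op 6: note_on(74): all voices busy, STEAL voice 1 (pitch 89, oldest) -> assign | voices=[66 74]
Op 7: note_off(74): free voice 1 | voices=[66 -]
Op 8: note_off(66): free voice 0 | voices=[- -]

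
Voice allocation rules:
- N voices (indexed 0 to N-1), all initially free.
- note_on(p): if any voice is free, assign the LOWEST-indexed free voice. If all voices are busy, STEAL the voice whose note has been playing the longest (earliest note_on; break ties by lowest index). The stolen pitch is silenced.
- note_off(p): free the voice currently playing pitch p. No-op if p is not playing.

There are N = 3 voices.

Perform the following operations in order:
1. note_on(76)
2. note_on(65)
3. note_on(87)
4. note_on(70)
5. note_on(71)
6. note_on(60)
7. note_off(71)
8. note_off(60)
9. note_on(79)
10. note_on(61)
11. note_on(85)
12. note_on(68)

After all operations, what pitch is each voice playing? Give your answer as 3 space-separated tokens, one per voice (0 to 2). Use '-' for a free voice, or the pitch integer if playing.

Answer: 85 68 61

Derivation:
Op 1: note_on(76): voice 0 is free -> assigned | voices=[76 - -]
Op 2: note_on(65): voice 1 is free -> assigned | voices=[76 65 -]
Op 3: note_on(87): voice 2 is free -> assigned | voices=[76 65 87]
Op 4: note_on(70): all voices busy, STEAL voice 0 (pitch 76, oldest) -> assign | voices=[70 65 87]
Op 5: note_on(71): all voices busy, STEAL voice 1 (pitch 65, oldest) -> assign | voices=[70 71 87]
Op 6: note_on(60): all voices busy, STEAL voice 2 (pitch 87, oldest) -> assign | voices=[70 71 60]
Op 7: note_off(71): free voice 1 | voices=[70 - 60]
Op 8: note_off(60): free voice 2 | voices=[70 - -]
Op 9: note_on(79): voice 1 is free -> assigned | voices=[70 79 -]
Op 10: note_on(61): voice 2 is free -> assigned | voices=[70 79 61]
Op 11: note_on(85): all voices busy, STEAL voice 0 (pitch 70, oldest) -> assign | voices=[85 79 61]
Op 12: note_on(68): all voices busy, STEAL voice 1 (pitch 79, oldest) -> assign | voices=[85 68 61]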